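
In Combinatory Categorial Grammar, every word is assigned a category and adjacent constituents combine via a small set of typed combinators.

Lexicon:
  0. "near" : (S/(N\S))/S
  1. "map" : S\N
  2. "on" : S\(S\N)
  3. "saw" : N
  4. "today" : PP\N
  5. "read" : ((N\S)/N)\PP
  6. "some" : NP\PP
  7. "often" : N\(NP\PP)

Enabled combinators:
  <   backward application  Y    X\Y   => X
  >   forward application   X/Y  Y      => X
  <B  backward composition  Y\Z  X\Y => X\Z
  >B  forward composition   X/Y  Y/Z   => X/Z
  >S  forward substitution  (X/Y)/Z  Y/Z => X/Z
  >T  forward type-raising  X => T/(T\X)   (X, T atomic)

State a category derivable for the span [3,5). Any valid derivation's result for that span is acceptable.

[0,8] S   >
  [0,3] S/(N\S)   >
    [0,1] "near" : (S/(N\S))/S
    [1,3] S   <
      [1,2] "map" : S\N
      [2,3] "on" : S\(S\N)
  [3,8] N\S   >
    [3,6] (N\S)/N   <
      [3,5] PP   <
        [3,4] "saw" : N
        [4,5] "today" : PP\N
      [5,6] "read" : ((N\S)/N)\PP
    [6,8] N   <
      [6,7] "some" : NP\PP
      [7,8] "often" : N\(NP\PP)

PP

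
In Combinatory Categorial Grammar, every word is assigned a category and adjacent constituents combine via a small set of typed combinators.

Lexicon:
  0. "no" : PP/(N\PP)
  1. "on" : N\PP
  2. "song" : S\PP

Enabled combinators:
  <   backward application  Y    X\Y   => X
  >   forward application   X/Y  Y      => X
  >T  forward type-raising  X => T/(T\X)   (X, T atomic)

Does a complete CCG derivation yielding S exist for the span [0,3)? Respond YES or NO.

[0,3] S   <
  [0,2] PP   >
    [0,1] "no" : PP/(N\PP)
    [1,2] "on" : N\PP
  [2,3] "song" : S\PP

YES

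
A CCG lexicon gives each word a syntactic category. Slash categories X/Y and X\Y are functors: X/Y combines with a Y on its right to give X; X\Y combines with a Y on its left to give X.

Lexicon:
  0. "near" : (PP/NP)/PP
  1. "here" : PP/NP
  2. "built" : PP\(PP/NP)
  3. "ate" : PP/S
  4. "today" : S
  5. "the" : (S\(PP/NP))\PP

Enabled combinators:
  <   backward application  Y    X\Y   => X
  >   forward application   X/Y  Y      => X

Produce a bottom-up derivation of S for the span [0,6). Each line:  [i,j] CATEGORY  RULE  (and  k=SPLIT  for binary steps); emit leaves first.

[0,6] S   <
  [0,3] PP/NP   >
    [0,1] "near" : (PP/NP)/PP
    [1,3] PP   <
      [1,2] "here" : PP/NP
      [2,3] "built" : PP\(PP/NP)
  [3,6] S\(PP/NP)   <
    [3,5] PP   >
      [3,4] "ate" : PP/S
      [4,5] "today" : S
    [5,6] "the" : (S\(PP/NP))\PP

[0,1] (PP/NP)/PP  lex  "near"
[1,2] PP/NP  lex  "here"
[2,3] PP\(PP/NP)  lex  "built"
[1,3] PP  <  k=2
[0,3] PP/NP  >  k=1
[3,4] PP/S  lex  "ate"
[4,5] S  lex  "today"
[3,5] PP  >  k=4
[5,6] (S\(PP/NP))\PP  lex  "the"
[3,6] S\(PP/NP)  <  k=5
[0,6] S  <  k=3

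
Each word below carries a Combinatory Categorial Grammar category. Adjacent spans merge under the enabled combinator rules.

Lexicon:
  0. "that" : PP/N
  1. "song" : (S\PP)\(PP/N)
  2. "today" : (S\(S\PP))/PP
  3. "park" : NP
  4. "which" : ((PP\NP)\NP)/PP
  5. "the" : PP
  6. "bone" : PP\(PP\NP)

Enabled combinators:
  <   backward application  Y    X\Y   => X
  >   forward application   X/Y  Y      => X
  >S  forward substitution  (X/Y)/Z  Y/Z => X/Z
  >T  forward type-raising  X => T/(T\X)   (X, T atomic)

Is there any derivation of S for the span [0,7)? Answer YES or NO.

[0,7] S   <
  [0,2] S\PP   <
    [0,1] "that" : PP/N
    [1,2] "song" : (S\PP)\(PP/N)
  [2,7] S\(S\PP)   >
    [2,3] "today" : (S\(S\PP))/PP
    [3,7] PP   <
      [3,6] PP\NP   <
        [3,4] "park" : NP
        [4,6] (PP\NP)\NP   >
          [4,5] "which" : ((PP\NP)\NP)/PP
          [5,6] "the" : PP
      [6,7] "bone" : PP\(PP\NP)

YES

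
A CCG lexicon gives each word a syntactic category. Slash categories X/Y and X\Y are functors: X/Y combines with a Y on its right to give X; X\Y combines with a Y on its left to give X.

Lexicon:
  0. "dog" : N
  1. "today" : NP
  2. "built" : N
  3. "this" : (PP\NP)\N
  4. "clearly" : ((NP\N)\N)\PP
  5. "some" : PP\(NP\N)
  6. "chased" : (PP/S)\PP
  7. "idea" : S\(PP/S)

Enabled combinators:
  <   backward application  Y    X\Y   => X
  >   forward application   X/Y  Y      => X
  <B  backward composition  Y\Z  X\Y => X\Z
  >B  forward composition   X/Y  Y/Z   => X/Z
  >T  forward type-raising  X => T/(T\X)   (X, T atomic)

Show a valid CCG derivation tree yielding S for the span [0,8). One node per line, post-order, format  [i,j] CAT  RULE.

[0,8] S   <
  [0,6] PP   <
    [0,1] "dog" : N
    [1,6] PP\N   <B
      [1,5] (NP\N)\N   <
        [1,4] PP   <
          [1,2] "today" : NP
          [2,4] PP\NP   <
            [2,3] "built" : N
            [3,4] "this" : (PP\NP)\N
        [4,5] "clearly" : ((NP\N)\N)\PP
      [5,6] "some" : PP\(NP\N)
  [6,8] S\PP   <B
    [6,7] "chased" : (PP/S)\PP
    [7,8] "idea" : S\(PP/S)

[0,1] N  lex  "dog"
[1,2] NP  lex  "today"
[2,3] N  lex  "built"
[3,4] (PP\NP)\N  lex  "this"
[2,4] PP\NP  <  k=3
[1,4] PP  <  k=2
[4,5] ((NP\N)\N)\PP  lex  "clearly"
[1,5] (NP\N)\N  <  k=4
[5,6] PP\(NP\N)  lex  "some"
[1,6] PP\N  <B  k=5
[0,6] PP  <  k=1
[6,7] (PP/S)\PP  lex  "chased"
[7,8] S\(PP/S)  lex  "idea"
[6,8] S\PP  <B  k=7
[0,8] S  <  k=6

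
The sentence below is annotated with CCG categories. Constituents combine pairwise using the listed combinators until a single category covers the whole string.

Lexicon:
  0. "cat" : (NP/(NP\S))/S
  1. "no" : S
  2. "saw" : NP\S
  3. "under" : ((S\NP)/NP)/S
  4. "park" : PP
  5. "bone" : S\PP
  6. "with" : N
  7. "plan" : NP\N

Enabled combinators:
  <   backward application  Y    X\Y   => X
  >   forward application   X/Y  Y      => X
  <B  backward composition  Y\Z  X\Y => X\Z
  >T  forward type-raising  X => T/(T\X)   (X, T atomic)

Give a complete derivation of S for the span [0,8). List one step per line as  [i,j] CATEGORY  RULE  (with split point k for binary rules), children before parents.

[0,1] (NP/(NP\S))/S  lex  "cat"
[1,2] S  lex  "no"
[0,2] NP/(NP\S)  >  k=1
[2,3] NP\S  lex  "saw"
[0,3] NP  >  k=2
[3,4] ((S\NP)/NP)/S  lex  "under"
[4,5] PP  lex  "park"
[5,6] S\PP  lex  "bone"
[4,6] S  <  k=5
[3,6] (S\NP)/NP  >  k=4
[6,7] N  lex  "with"
[7,8] NP\N  lex  "plan"
[6,8] NP  <  k=7
[3,8] S\NP  >  k=6
[0,8] S  <  k=3

[0,8] S   <
  [0,3] NP   >
    [0,2] NP/(NP\S)   >
      [0,1] "cat" : (NP/(NP\S))/S
      [1,2] "no" : S
    [2,3] "saw" : NP\S
  [3,8] S\NP   >
    [3,6] (S\NP)/NP   >
      [3,4] "under" : ((S\NP)/NP)/S
      [4,6] S   <
        [4,5] "park" : PP
        [5,6] "bone" : S\PP
    [6,8] NP   <
      [6,7] "with" : N
      [7,8] "plan" : NP\N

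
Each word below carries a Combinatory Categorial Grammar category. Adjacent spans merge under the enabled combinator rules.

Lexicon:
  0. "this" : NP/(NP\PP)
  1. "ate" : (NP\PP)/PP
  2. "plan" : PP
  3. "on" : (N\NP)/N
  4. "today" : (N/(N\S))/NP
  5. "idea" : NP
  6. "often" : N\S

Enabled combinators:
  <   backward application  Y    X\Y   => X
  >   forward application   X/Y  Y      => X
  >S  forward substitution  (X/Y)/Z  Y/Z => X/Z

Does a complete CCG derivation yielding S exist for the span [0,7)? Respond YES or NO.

NO

NP/(NP\PP) (NP\PP)/PP PP (N\NP)/N (N/(N\S))/NP NP N\S
CKY chart[0,7] = {N}; S ∉ chart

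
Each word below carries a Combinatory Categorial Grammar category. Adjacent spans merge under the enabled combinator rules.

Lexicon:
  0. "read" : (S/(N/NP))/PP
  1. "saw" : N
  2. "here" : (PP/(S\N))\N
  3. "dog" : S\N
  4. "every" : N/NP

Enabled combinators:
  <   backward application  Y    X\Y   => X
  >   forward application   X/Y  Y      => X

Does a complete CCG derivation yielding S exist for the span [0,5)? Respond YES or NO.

[0,5] S   >
  [0,4] S/(N/NP)   >
    [0,1] "read" : (S/(N/NP))/PP
    [1,4] PP   >
      [1,3] PP/(S\N)   <
        [1,2] "saw" : N
        [2,3] "here" : (PP/(S\N))\N
      [3,4] "dog" : S\N
  [4,5] "every" : N/NP

YES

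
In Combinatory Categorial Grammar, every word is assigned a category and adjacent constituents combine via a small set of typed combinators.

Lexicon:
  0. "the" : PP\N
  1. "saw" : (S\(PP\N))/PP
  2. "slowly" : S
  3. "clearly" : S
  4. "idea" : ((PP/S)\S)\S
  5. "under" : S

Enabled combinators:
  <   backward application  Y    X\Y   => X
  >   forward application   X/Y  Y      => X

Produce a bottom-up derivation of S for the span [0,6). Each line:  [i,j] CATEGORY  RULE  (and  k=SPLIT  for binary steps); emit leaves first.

[0,1] PP\N  lex  "the"
[1,2] (S\(PP\N))/PP  lex  "saw"
[2,3] S  lex  "slowly"
[3,4] S  lex  "clearly"
[4,5] ((PP/S)\S)\S  lex  "idea"
[3,5] (PP/S)\S  <  k=4
[2,5] PP/S  <  k=3
[5,6] S  lex  "under"
[2,6] PP  >  k=5
[1,6] S\(PP\N)  >  k=2
[0,6] S  <  k=1

[0,6] S   <
  [0,1] "the" : PP\N
  [1,6] S\(PP\N)   >
    [1,2] "saw" : (S\(PP\N))/PP
    [2,6] PP   >
      [2,5] PP/S   <
        [2,3] "slowly" : S
        [3,5] (PP/S)\S   <
          [3,4] "clearly" : S
          [4,5] "idea" : ((PP/S)\S)\S
      [5,6] "under" : S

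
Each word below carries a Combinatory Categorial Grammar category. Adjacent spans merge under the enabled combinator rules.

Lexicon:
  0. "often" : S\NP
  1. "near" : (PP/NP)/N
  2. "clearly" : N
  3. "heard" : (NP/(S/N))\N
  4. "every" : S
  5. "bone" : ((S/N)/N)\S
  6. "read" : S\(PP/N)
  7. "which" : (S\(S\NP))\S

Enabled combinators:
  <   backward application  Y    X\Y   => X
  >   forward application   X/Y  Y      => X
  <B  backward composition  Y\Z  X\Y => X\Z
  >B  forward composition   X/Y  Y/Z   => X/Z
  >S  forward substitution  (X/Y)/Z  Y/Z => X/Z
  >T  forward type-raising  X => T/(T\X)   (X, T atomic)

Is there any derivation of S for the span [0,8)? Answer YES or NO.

YES

[0,8] S   <
  [0,1] "often" : S\NP
  [1,8] S\(S\NP)   <
    [1,7] S   <
      [1,6] PP/N   >S
        [1,2] "near" : (PP/NP)/N
        [2,6] NP/N   >B
          [2,4] NP/(S/N)   <
            [2,3] "clearly" : N
            [3,4] "heard" : (NP/(S/N))\N
          [4,6] (S/N)/N   <
            [4,5] "every" : S
            [5,6] "bone" : ((S/N)/N)\S
      [6,7] "read" : S\(PP/N)
    [7,8] "which" : (S\(S\NP))\S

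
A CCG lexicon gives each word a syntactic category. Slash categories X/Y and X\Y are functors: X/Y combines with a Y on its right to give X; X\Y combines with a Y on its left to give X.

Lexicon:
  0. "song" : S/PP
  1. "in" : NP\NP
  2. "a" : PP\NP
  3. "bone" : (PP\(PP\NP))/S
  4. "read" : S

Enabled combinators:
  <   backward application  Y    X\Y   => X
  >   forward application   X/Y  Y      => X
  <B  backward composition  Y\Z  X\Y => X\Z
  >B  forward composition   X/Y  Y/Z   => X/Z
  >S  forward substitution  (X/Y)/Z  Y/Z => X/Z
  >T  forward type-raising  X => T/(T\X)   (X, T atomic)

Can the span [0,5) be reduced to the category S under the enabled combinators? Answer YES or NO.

[0,5] S   >
  [0,1] "song" : S/PP
  [1,5] PP   <
    [1,3] PP\NP   <B
      [1,2] "in" : NP\NP
      [2,3] "a" : PP\NP
    [3,5] PP\(PP\NP)   >
      [3,4] "bone" : (PP\(PP\NP))/S
      [4,5] "read" : S

YES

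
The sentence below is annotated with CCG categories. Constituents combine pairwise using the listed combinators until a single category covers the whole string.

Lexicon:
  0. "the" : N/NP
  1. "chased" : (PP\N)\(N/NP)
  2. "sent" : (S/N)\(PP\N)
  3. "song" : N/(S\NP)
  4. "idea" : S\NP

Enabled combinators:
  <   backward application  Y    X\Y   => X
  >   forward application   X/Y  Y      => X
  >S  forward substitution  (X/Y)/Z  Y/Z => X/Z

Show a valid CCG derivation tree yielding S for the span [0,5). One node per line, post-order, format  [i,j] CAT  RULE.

[0,5] S   >
  [0,3] S/N   <
    [0,2] PP\N   <
      [0,1] "the" : N/NP
      [1,2] "chased" : (PP\N)\(N/NP)
    [2,3] "sent" : (S/N)\(PP\N)
  [3,5] N   >
    [3,4] "song" : N/(S\NP)
    [4,5] "idea" : S\NP

[0,1] N/NP  lex  "the"
[1,2] (PP\N)\(N/NP)  lex  "chased"
[0,2] PP\N  <  k=1
[2,3] (S/N)\(PP\N)  lex  "sent"
[0,3] S/N  <  k=2
[3,4] N/(S\NP)  lex  "song"
[4,5] S\NP  lex  "idea"
[3,5] N  >  k=4
[0,5] S  >  k=3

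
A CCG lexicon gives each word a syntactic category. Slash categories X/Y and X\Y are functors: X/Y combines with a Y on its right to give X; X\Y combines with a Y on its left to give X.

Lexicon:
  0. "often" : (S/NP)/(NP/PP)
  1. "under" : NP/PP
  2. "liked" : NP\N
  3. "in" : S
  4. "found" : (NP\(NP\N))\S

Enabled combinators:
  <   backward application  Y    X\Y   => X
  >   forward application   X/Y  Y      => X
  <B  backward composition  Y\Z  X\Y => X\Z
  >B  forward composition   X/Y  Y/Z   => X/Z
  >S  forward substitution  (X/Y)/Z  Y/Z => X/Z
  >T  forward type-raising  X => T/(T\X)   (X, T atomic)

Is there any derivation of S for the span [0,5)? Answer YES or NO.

YES

[0,5] S   >
  [0,2] S/NP   >
    [0,1] "often" : (S/NP)/(NP/PP)
    [1,2] "under" : NP/PP
  [2,5] NP   <
    [2,3] "liked" : NP\N
    [3,5] NP\(NP\N)   <
      [3,4] "in" : S
      [4,5] "found" : (NP\(NP\N))\S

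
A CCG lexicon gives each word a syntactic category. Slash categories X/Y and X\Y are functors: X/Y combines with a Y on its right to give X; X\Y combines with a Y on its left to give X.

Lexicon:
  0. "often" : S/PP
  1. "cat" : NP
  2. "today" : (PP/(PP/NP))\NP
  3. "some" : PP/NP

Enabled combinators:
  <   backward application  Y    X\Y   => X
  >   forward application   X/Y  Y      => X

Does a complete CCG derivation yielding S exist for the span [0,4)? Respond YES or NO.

[0,4] S   >
  [0,1] "often" : S/PP
  [1,4] PP   >
    [1,3] PP/(PP/NP)   <
      [1,2] "cat" : NP
      [2,3] "today" : (PP/(PP/NP))\NP
    [3,4] "some" : PP/NP

YES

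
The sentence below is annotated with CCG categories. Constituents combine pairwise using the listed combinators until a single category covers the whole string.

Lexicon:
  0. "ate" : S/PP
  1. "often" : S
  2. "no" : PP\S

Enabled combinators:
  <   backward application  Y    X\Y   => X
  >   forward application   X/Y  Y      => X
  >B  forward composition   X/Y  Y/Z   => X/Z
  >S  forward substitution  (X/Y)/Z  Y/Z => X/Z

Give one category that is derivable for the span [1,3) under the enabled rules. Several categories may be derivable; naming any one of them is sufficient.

[0,3] S   >
  [0,1] "ate" : S/PP
  [1,3] PP   <
    [1,2] "often" : S
    [2,3] "no" : PP\S

PP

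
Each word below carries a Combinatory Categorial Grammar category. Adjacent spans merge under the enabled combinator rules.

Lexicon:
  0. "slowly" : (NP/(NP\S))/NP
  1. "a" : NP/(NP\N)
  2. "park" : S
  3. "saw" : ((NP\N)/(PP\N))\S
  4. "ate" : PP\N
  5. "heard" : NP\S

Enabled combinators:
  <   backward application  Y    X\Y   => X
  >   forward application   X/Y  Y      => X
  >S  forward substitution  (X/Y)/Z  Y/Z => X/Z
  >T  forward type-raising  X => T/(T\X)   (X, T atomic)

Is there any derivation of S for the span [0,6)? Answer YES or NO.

NO

(NP/(NP\S))/NP NP/(NP\N) S ((NP\N)/(PP\N))\S PP\N NP\S
CKY chart[0,6] = {N/(N\NP), NP, NP/(NP\NP), PP/(PP\NP), S/(S\NP)}; S ∉ chart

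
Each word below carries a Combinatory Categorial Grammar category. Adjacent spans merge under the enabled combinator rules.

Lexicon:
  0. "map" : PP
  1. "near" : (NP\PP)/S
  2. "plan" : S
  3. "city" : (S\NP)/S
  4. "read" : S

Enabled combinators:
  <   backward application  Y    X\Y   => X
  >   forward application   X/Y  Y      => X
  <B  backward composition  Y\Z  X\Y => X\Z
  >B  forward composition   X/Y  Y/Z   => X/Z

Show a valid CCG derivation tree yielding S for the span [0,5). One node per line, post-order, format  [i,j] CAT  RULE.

[0,5] S   <
  [0,3] NP   <
    [0,1] "map" : PP
    [1,3] NP\PP   >
      [1,2] "near" : (NP\PP)/S
      [2,3] "plan" : S
  [3,5] S\NP   >
    [3,4] "city" : (S\NP)/S
    [4,5] "read" : S

[0,1] PP  lex  "map"
[1,2] (NP\PP)/S  lex  "near"
[2,3] S  lex  "plan"
[1,3] NP\PP  >  k=2
[0,3] NP  <  k=1
[3,4] (S\NP)/S  lex  "city"
[4,5] S  lex  "read"
[3,5] S\NP  >  k=4
[0,5] S  <  k=3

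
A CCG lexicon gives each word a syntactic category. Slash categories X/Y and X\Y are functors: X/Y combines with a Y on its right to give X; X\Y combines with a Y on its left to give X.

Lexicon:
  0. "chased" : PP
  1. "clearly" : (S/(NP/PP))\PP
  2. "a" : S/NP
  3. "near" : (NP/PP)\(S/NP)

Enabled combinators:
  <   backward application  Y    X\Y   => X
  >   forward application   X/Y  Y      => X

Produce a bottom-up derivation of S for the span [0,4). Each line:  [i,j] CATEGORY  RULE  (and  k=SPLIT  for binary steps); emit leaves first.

[0,1] PP  lex  "chased"
[1,2] (S/(NP/PP))\PP  lex  "clearly"
[0,2] S/(NP/PP)  <  k=1
[2,3] S/NP  lex  "a"
[3,4] (NP/PP)\(S/NP)  lex  "near"
[2,4] NP/PP  <  k=3
[0,4] S  >  k=2

[0,4] S   >
  [0,2] S/(NP/PP)   <
    [0,1] "chased" : PP
    [1,2] "clearly" : (S/(NP/PP))\PP
  [2,4] NP/PP   <
    [2,3] "a" : S/NP
    [3,4] "near" : (NP/PP)\(S/NP)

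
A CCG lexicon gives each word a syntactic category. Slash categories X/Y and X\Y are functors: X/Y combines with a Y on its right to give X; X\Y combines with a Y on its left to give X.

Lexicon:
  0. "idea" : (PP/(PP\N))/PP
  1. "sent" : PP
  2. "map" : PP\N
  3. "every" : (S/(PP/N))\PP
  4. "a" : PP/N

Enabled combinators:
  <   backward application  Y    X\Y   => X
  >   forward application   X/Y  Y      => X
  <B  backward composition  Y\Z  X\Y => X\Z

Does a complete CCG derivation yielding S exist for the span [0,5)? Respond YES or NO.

[0,5] S   >
  [0,4] S/(PP/N)   <
    [0,3] PP   >
      [0,2] PP/(PP\N)   >
        [0,1] "idea" : (PP/(PP\N))/PP
        [1,2] "sent" : PP
      [2,3] "map" : PP\N
    [3,4] "every" : (S/(PP/N))\PP
  [4,5] "a" : PP/N

YES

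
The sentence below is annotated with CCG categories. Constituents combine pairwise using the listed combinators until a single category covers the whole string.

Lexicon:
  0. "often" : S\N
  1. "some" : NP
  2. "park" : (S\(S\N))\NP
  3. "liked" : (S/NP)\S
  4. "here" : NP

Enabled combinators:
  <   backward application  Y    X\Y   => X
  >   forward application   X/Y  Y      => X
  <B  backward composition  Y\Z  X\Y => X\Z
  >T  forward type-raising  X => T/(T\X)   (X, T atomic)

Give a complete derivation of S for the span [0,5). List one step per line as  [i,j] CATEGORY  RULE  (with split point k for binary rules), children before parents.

[0,5] S   >
  [0,4] S/NP   <
    [0,3] S   <
      [0,1] "often" : S\N
      [1,3] S\(S\N)   <
        [1,2] "some" : NP
        [2,3] "park" : (S\(S\N))\NP
    [3,4] "liked" : (S/NP)\S
  [4,5] "here" : NP

[0,1] S\N  lex  "often"
[1,2] NP  lex  "some"
[2,3] (S\(S\N))\NP  lex  "park"
[1,3] S\(S\N)  <  k=2
[0,3] S  <  k=1
[3,4] (S/NP)\S  lex  "liked"
[0,4] S/NP  <  k=3
[4,5] NP  lex  "here"
[0,5] S  >  k=4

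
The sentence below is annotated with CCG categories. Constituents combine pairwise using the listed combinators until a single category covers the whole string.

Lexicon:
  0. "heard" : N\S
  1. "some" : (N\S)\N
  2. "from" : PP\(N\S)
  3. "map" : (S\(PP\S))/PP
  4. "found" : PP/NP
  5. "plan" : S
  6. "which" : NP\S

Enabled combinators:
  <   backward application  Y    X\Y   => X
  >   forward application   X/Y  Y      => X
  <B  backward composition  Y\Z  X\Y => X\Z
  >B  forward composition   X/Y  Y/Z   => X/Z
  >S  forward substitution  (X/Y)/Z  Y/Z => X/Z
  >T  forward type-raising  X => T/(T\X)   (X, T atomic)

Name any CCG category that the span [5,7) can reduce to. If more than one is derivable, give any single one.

NP

[0,7] S   <
  [0,3] PP\S   <B
    [0,1] "heard" : N\S
    [1,3] PP\N   <B
      [1,2] "some" : (N\S)\N
      [2,3] "from" : PP\(N\S)
  [3,7] S\(PP\S)   >
    [3,4] "map" : (S\(PP\S))/PP
    [4,7] PP   >
      [4,5] "found" : PP/NP
      [5,7] NP   >
        [5,6] NP/(NP\S)   >T
          [5,6] "plan" : S
        [6,7] "which" : NP\S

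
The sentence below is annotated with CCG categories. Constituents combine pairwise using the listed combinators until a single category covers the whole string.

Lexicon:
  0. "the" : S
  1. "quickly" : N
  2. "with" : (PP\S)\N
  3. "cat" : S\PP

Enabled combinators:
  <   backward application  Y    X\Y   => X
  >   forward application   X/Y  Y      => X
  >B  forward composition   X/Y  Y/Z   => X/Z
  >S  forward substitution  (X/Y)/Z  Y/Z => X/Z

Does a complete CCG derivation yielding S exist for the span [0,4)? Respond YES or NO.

YES

[0,4] S   <
  [0,3] PP   <
    [0,1] "the" : S
    [1,3] PP\S   <
      [1,2] "quickly" : N
      [2,3] "with" : (PP\S)\N
  [3,4] "cat" : S\PP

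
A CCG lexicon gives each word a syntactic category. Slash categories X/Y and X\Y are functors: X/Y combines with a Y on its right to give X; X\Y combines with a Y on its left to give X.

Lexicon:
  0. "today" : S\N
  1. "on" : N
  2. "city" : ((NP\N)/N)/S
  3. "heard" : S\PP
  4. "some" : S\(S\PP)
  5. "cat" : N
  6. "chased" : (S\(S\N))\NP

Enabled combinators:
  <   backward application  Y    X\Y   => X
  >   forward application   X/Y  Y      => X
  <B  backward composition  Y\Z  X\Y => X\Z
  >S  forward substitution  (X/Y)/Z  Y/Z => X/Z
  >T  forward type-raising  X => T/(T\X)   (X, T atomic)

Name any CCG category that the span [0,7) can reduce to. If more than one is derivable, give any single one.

S

[0,7] S   <
  [0,1] "today" : S\N
  [1,7] S\(S\N)   <
    [1,6] NP   <
      [1,2] "on" : N
      [2,6] NP\N   >
        [2,5] (NP\N)/N   >
          [2,3] "city" : ((NP\N)/N)/S
          [3,5] S   <
            [3,4] "heard" : S\PP
            [4,5] "some" : S\(S\PP)
        [5,6] "cat" : N
    [6,7] "chased" : (S\(S\N))\NP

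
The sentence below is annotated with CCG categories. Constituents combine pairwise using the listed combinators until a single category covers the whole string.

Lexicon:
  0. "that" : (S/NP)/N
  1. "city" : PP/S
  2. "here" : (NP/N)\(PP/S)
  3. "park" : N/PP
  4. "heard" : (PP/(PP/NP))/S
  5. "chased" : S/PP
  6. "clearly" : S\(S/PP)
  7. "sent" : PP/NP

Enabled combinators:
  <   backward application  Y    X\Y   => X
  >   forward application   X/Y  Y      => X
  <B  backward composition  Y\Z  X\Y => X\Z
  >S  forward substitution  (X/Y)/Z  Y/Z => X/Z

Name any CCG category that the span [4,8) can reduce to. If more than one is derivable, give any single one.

[0,8] S   >
  [0,3] S/N   >S
    [0,1] "that" : (S/NP)/N
    [1,3] NP/N   <
      [1,2] "city" : PP/S
      [2,3] "here" : (NP/N)\(PP/S)
  [3,8] N   >
    [3,4] "park" : N/PP
    [4,8] PP   >
      [4,7] PP/(PP/NP)   >
        [4,5] "heard" : (PP/(PP/NP))/S
        [5,7] S   <
          [5,6] "chased" : S/PP
          [6,7] "clearly" : S\(S/PP)
      [7,8] "sent" : PP/NP

PP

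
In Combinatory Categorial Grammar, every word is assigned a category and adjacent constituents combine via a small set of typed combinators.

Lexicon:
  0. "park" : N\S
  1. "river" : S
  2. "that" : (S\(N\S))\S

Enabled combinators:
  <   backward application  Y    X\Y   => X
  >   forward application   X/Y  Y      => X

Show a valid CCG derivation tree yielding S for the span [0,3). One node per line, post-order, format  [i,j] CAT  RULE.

[0,3] S   <
  [0,1] "park" : N\S
  [1,3] S\(N\S)   <
    [1,2] "river" : S
    [2,3] "that" : (S\(N\S))\S

[0,1] N\S  lex  "park"
[1,2] S  lex  "river"
[2,3] (S\(N\S))\S  lex  "that"
[1,3] S\(N\S)  <  k=2
[0,3] S  <  k=1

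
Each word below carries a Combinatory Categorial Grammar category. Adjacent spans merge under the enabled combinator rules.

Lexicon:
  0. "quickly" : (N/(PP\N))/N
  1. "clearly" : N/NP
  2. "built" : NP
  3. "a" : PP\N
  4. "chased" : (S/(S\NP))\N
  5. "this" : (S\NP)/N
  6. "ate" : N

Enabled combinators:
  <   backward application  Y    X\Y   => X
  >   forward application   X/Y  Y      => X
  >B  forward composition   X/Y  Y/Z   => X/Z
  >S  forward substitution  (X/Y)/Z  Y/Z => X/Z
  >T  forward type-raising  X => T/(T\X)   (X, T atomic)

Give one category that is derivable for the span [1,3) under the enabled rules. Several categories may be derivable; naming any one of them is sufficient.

[0,7] S   >
  [0,5] S/(S\NP)   <
    [0,4] N   >
      [0,3] N/(PP\N)   >
        [0,1] "quickly" : (N/(PP\N))/N
        [1,3] N   >
          [1,2] "clearly" : N/NP
          [2,3] "built" : NP
      [3,4] "a" : PP\N
    [4,5] "chased" : (S/(S\NP))\N
  [5,7] S\NP   >
    [5,6] "this" : (S\NP)/N
    [6,7] "ate" : N

N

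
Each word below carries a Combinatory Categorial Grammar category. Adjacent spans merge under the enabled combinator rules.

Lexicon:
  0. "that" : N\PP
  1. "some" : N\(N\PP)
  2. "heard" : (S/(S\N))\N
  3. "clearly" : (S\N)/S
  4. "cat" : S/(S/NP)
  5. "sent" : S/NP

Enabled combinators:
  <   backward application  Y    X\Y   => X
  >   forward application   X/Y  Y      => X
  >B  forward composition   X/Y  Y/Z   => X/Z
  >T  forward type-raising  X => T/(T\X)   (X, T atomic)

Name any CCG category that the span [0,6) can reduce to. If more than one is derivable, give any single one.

[0,6] S   >
  [0,3] S/(S\N)   <
    [0,2] N   <
      [0,1] "that" : N\PP
      [1,2] "some" : N\(N\PP)
    [2,3] "heard" : (S/(S\N))\N
  [3,6] S\N   >
    [3,4] "clearly" : (S\N)/S
    [4,6] S   >
      [4,5] "cat" : S/(S/NP)
      [5,6] "sent" : S/NP

S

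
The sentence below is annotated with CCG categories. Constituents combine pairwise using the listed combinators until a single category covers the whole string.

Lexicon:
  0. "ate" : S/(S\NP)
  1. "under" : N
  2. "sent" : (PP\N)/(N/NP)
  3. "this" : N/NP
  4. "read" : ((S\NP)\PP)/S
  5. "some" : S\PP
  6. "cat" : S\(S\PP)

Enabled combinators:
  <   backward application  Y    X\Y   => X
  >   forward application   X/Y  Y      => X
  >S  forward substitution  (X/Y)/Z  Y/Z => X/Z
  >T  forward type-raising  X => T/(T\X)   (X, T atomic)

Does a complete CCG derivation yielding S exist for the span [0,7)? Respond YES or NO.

[0,7] S   >
  [0,1] "ate" : S/(S\NP)
  [1,7] S\NP   <
    [1,4] PP   <
      [1,2] "under" : N
      [2,4] PP\N   >
        [2,3] "sent" : (PP\N)/(N/NP)
        [3,4] "this" : N/NP
    [4,7] (S\NP)\PP   >
      [4,5] "read" : ((S\NP)\PP)/S
      [5,7] S   <
        [5,6] "some" : S\PP
        [6,7] "cat" : S\(S\PP)

YES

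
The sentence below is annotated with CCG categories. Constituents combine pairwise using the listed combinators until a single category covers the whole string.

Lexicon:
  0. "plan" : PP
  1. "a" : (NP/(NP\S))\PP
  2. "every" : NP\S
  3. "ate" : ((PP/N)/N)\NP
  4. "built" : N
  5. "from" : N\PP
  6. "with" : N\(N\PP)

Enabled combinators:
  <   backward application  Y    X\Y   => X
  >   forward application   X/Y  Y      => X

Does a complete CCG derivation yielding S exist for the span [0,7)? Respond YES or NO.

PP (NP/(NP\S))\PP NP\S ((PP/N)/N)\NP N N\PP N\(N\PP)
CKY chart[0,7] = {PP}; S ∉ chart

NO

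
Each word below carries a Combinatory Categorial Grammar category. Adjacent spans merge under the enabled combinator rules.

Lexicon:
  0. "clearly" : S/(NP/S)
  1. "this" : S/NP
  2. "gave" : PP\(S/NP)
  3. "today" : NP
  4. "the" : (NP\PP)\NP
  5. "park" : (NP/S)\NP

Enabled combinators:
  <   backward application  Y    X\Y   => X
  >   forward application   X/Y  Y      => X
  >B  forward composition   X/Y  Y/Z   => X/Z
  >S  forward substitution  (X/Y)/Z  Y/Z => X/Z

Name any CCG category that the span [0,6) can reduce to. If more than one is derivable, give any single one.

[0,6] S   >
  [0,1] "clearly" : S/(NP/S)
  [1,6] NP/S   <
    [1,5] NP   <
      [1,3] PP   <
        [1,2] "this" : S/NP
        [2,3] "gave" : PP\(S/NP)
      [3,5] NP\PP   <
        [3,4] "today" : NP
        [4,5] "the" : (NP\PP)\NP
    [5,6] "park" : (NP/S)\NP

S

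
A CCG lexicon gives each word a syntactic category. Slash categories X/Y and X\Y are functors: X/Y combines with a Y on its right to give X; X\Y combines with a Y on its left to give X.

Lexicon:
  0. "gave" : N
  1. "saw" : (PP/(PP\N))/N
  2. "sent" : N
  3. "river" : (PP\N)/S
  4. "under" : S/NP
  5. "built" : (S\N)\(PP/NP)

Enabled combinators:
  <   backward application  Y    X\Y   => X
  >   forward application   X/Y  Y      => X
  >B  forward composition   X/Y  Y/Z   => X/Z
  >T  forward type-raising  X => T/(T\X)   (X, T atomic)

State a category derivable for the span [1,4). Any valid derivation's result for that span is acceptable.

[0,6] S   >
  [0,1] S/(S\N)   >T
    [0,1] "gave" : N
  [1,6] S\N   <
    [1,5] PP/NP   >B
      [1,4] PP/S   >B
        [1,3] PP/(PP\N)   >
          [1,2] "saw" : (PP/(PP\N))/N
          [2,3] "sent" : N
        [3,4] "river" : (PP\N)/S
      [4,5] "under" : S/NP
    [5,6] "built" : (S\N)\(PP/NP)

PP/S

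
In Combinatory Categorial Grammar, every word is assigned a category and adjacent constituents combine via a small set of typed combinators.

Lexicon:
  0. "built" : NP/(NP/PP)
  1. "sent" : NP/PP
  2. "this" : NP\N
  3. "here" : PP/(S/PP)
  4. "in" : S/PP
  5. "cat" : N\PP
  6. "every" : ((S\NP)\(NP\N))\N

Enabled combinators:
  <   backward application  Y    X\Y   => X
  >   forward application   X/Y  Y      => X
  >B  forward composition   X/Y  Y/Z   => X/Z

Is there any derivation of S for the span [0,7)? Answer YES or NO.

[0,7] S   <
  [0,2] NP   >
    [0,1] "built" : NP/(NP/PP)
    [1,2] "sent" : NP/PP
  [2,7] S\NP   <
    [2,3] "this" : NP\N
    [3,7] (S\NP)\(NP\N)   <
      [3,6] N   <
        [3,5] PP   >
          [3,4] "here" : PP/(S/PP)
          [4,5] "in" : S/PP
        [5,6] "cat" : N\PP
      [6,7] "every" : ((S\NP)\(NP\N))\N

YES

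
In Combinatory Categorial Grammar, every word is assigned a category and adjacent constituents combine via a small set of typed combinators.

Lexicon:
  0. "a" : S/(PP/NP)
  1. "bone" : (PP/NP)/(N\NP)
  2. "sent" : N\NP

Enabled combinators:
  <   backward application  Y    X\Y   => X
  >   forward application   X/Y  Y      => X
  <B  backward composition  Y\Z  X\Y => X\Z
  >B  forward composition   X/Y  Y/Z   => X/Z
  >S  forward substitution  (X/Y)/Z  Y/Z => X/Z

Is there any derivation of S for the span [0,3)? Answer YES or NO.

YES

[0,3] S   >
  [0,1] "a" : S/(PP/NP)
  [1,3] PP/NP   >
    [1,2] "bone" : (PP/NP)/(N\NP)
    [2,3] "sent" : N\NP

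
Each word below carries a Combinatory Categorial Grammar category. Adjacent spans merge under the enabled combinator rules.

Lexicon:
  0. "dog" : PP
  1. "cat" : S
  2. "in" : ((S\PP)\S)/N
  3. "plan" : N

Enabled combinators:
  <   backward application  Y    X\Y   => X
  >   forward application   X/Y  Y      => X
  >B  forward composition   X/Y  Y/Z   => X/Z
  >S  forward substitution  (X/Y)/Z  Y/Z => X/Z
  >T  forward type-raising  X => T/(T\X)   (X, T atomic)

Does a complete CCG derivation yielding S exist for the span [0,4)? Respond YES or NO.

YES

[0,4] S   >
  [0,1] S/(S\PP)   >T
    [0,1] "dog" : PP
  [1,4] S\PP   <
    [1,2] "cat" : S
    [2,4] (S\PP)\S   >
      [2,3] "in" : ((S\PP)\S)/N
      [3,4] "plan" : N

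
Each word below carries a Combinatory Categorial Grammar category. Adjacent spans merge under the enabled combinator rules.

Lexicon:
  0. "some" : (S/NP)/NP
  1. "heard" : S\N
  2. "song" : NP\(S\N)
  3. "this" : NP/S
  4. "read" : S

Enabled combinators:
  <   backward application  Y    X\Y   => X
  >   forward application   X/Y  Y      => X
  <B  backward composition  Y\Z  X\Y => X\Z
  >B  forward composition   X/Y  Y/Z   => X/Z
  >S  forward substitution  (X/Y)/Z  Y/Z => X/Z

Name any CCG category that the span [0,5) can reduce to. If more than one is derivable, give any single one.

[0,5] S   >
  [0,3] S/NP   >
    [0,1] "some" : (S/NP)/NP
    [1,3] NP   <
      [1,2] "heard" : S\N
      [2,3] "song" : NP\(S\N)
  [3,5] NP   >
    [3,4] "this" : NP/S
    [4,5] "read" : S

S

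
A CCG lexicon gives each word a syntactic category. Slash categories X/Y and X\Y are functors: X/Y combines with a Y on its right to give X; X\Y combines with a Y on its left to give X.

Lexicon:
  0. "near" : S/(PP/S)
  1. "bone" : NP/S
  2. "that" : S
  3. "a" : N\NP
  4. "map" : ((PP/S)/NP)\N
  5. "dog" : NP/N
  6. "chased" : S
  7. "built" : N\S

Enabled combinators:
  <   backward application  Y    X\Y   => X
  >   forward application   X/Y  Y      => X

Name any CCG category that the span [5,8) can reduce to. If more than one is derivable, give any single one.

NP

[0,8] S   >
  [0,1] "near" : S/(PP/S)
  [1,8] PP/S   >
    [1,5] (PP/S)/NP   <
      [1,4] N   <
        [1,3] NP   >
          [1,2] "bone" : NP/S
          [2,3] "that" : S
        [3,4] "a" : N\NP
      [4,5] "map" : ((PP/S)/NP)\N
    [5,8] NP   >
      [5,6] "dog" : NP/N
      [6,8] N   <
        [6,7] "chased" : S
        [7,8] "built" : N\S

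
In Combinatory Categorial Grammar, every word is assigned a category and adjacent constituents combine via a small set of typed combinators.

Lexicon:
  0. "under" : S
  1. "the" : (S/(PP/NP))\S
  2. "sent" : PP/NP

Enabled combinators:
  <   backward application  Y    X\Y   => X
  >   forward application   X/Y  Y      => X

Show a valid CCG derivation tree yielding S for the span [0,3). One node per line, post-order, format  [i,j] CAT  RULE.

[0,3] S   >
  [0,2] S/(PP/NP)   <
    [0,1] "under" : S
    [1,2] "the" : (S/(PP/NP))\S
  [2,3] "sent" : PP/NP

[0,1] S  lex  "under"
[1,2] (S/(PP/NP))\S  lex  "the"
[0,2] S/(PP/NP)  <  k=1
[2,3] PP/NP  lex  "sent"
[0,3] S  >  k=2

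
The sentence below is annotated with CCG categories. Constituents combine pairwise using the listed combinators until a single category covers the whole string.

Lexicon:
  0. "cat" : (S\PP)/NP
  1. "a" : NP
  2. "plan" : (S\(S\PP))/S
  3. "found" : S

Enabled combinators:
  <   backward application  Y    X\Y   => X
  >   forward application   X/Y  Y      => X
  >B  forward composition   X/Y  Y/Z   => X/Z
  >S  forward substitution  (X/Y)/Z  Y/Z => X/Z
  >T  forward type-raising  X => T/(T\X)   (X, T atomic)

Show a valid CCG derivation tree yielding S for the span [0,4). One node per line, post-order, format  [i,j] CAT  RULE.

[0,1] (S\PP)/NP  lex  "cat"
[1,2] NP  lex  "a"
[0,2] S\PP  >  k=1
[2,3] (S\(S\PP))/S  lex  "plan"
[3,4] S  lex  "found"
[2,4] S\(S\PP)  >  k=3
[0,4] S  <  k=2

[0,4] S   <
  [0,2] S\PP   >
    [0,1] "cat" : (S\PP)/NP
    [1,2] "a" : NP
  [2,4] S\(S\PP)   >
    [2,3] "plan" : (S\(S\PP))/S
    [3,4] "found" : S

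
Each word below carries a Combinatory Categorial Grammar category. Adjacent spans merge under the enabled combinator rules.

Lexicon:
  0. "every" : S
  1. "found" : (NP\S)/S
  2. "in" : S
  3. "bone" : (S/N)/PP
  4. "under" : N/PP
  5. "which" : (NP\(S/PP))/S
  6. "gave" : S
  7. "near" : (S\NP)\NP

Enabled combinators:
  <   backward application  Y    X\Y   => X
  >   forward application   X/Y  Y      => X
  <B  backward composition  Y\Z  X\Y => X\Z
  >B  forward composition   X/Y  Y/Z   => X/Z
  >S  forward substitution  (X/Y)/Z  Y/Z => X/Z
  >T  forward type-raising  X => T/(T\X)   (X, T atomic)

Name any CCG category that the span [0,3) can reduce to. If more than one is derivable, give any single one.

[0,8] S   <
  [0,3] NP   <
    [0,1] "every" : S
    [1,3] NP\S   >
      [1,2] "found" : (NP\S)/S
      [2,3] "in" : S
  [3,8] S\NP   <
    [3,7] NP   <
      [3,5] S/PP   >S
        [3,4] "bone" : (S/N)/PP
        [4,5] "under" : N/PP
      [5,7] NP\(S/PP)   >
        [5,6] "which" : (NP\(S/PP))/S
        [6,7] "gave" : S
    [7,8] "near" : (S\NP)\NP

NP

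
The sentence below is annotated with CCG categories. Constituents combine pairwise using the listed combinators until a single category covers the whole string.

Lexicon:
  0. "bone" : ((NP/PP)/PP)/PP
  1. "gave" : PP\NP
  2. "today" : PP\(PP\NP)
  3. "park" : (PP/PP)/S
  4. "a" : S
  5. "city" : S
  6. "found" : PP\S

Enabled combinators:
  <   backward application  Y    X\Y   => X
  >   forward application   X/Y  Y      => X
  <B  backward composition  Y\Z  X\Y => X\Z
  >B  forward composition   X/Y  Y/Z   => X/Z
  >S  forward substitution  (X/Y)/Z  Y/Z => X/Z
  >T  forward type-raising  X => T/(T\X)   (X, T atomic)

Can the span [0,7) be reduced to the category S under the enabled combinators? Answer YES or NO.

((NP/PP)/PP)/PP PP\NP PP\(PP\NP) (PP/PP)/S S S PP\S
CKY chart[0,7] = {(NP/PP)/(PP\PP), N/(N\NP), NP, NP/(NP\NP), NP/(PP\PP), NP/PP, PP/(PP\NP), S/(S\NP)}; S ∉ chart

NO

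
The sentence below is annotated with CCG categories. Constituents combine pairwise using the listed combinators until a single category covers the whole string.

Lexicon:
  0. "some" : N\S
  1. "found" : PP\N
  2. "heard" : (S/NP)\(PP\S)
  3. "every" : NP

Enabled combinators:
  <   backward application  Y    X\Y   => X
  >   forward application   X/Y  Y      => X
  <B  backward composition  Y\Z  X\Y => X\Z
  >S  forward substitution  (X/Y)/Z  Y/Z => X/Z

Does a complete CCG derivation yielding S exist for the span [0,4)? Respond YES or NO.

[0,4] S   >
  [0,3] S/NP   <
    [0,2] PP\S   <B
      [0,1] "some" : N\S
      [1,2] "found" : PP\N
    [2,3] "heard" : (S/NP)\(PP\S)
  [3,4] "every" : NP

YES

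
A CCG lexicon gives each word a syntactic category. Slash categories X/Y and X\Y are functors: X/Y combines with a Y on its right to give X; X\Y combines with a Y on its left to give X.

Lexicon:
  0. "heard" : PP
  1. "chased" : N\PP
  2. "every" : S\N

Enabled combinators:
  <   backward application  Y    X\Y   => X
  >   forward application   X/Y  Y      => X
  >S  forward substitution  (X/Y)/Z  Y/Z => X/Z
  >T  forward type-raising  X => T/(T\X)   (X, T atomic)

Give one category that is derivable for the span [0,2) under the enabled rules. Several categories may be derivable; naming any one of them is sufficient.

[0,3] S   <
  [0,2] N   <
    [0,1] "heard" : PP
    [1,2] "chased" : N\PP
  [2,3] "every" : S\N

N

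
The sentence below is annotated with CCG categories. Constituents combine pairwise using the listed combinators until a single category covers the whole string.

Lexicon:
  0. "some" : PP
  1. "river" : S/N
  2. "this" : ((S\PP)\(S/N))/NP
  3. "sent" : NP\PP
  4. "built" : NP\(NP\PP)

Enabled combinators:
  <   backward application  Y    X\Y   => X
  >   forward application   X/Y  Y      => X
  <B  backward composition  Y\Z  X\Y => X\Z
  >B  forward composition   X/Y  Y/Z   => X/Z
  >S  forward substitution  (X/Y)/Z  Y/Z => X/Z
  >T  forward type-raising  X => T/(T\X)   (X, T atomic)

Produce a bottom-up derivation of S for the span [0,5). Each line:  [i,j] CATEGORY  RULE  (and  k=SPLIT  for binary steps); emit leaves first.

[0,1] PP  lex  "some"
[0,1] S/(S\PP)  >T
[1,2] S/N  lex  "river"
[2,3] ((S\PP)\(S/N))/NP  lex  "this"
[3,4] NP\PP  lex  "sent"
[4,5] NP\(NP\PP)  lex  "built"
[3,5] NP  <  k=4
[2,5] (S\PP)\(S/N)  >  k=3
[1,5] S\PP  <  k=2
[0,5] S  >  k=1

[0,5] S   >
  [0,1] S/(S\PP)   >T
    [0,1] "some" : PP
  [1,5] S\PP   <
    [1,2] "river" : S/N
    [2,5] (S\PP)\(S/N)   >
      [2,3] "this" : ((S\PP)\(S/N))/NP
      [3,5] NP   <
        [3,4] "sent" : NP\PP
        [4,5] "built" : NP\(NP\PP)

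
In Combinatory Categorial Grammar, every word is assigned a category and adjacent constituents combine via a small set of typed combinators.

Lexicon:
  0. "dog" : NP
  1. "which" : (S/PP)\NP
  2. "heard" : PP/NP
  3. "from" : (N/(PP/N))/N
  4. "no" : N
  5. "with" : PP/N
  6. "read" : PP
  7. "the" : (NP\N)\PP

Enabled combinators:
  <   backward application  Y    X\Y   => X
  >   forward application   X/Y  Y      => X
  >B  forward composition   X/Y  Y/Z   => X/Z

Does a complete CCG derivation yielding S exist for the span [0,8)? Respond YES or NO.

[0,8] S   >
  [0,3] S/NP   >B
    [0,2] S/PP   <
      [0,1] "dog" : NP
      [1,2] "which" : (S/PP)\NP
    [2,3] "heard" : PP/NP
  [3,8] NP   <
    [3,6] N   >
      [3,5] N/(PP/N)   >
        [3,4] "from" : (N/(PP/N))/N
        [4,5] "no" : N
      [5,6] "with" : PP/N
    [6,8] NP\N   <
      [6,7] "read" : PP
      [7,8] "the" : (NP\N)\PP

YES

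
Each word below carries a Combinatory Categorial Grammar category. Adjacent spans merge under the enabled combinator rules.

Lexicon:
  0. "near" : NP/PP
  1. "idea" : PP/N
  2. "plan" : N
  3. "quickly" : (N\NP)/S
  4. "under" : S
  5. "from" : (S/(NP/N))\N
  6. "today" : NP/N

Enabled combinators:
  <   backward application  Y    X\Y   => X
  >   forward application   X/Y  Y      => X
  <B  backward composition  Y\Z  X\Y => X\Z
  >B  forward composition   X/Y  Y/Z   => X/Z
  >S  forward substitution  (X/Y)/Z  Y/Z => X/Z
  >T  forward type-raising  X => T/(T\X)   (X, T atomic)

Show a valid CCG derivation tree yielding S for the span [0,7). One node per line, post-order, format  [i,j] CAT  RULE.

[0,7] S   >
  [0,6] S/(NP/N)   <
    [0,5] N   <
      [0,3] NP   >
        [0,1] "near" : NP/PP
        [1,3] PP   >
          [1,2] "idea" : PP/N
          [2,3] "plan" : N
      [3,5] N\NP   >
        [3,4] "quickly" : (N\NP)/S
        [4,5] "under" : S
    [5,6] "from" : (S/(NP/N))\N
  [6,7] "today" : NP/N

[0,1] NP/PP  lex  "near"
[1,2] PP/N  lex  "idea"
[2,3] N  lex  "plan"
[1,3] PP  >  k=2
[0,3] NP  >  k=1
[3,4] (N\NP)/S  lex  "quickly"
[4,5] S  lex  "under"
[3,5] N\NP  >  k=4
[0,5] N  <  k=3
[5,6] (S/(NP/N))\N  lex  "from"
[0,6] S/(NP/N)  <  k=5
[6,7] NP/N  lex  "today"
[0,7] S  >  k=6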